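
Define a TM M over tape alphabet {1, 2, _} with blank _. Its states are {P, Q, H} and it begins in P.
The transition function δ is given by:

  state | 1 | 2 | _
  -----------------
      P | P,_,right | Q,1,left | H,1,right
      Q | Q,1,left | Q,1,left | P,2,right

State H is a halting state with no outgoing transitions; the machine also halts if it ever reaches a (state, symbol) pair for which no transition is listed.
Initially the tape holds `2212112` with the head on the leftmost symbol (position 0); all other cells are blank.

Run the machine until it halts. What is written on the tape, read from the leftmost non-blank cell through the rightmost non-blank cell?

state=P head=0 tape=_[2]212112__   (P,2)→(Q,1,left)
state=Q head=-1 tape=[_]1212112__   (Q,_)→(P,2,right)
state=P head=0 tape=2[1]212112__   (P,1)→(P,_,right)
state=P head=1 tape=2_[2]12112__   (P,2)→(Q,1,left)
state=Q head=0 tape=2[_]112112__   (Q,_)→(P,2,right)
state=P head=1 tape=22[1]12112__   (P,1)→(P,_,right)
state=P head=2 tape=22_[1]2112__   (P,1)→(P,_,right)
state=P head=3 tape=22__[2]112__   (P,2)→(Q,1,left)
state=Q head=2 tape=22_[_]1112__   (Q,_)→(P,2,right)
state=P head=3 tape=22_2[1]112__   (P,1)→(P,_,right)
state=P head=4 tape=22_2_[1]12__   (P,1)→(P,_,right)
state=P head=5 tape=22_2__[1]2__   (P,1)→(P,_,right)
state=P head=6 tape=22_2___[2]__   (P,2)→(Q,1,left)
state=Q head=5 tape=22_2__[_]1__   (Q,_)→(P,2,right)
state=P head=6 tape=22_2__2[1]__   (P,1)→(P,_,right)
state=P head=7 tape=22_2__2_[_]_   (P,_)→(H,1,right)
state=H head=8 tape=22_2__2_1[_]
The non-blank tape span at halt is 22_2__2_1.

22_2__2_1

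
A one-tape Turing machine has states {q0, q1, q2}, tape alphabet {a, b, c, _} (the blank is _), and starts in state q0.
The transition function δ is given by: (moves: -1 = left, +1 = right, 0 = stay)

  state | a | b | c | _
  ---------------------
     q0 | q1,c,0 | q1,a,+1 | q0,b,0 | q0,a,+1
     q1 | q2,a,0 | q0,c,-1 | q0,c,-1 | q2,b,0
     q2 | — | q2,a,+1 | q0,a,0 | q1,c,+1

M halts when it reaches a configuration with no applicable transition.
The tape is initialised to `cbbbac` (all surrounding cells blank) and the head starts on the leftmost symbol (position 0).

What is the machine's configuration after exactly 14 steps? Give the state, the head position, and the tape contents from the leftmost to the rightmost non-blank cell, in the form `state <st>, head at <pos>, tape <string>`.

state=q0 head=0 tape=__[c]bbbac   (q0,c)→(q0,b,0)
state=q0 head=0 tape=__[b]bbbac   (q0,b)→(q1,a,+1)
state=q1 head=1 tape=__a[b]bbac   (q1,b)→(q0,c,-1)
state=q0 head=0 tape=__[a]cbbac   (q0,a)→(q1,c,0)
state=q1 head=0 tape=__[c]cbbac   (q1,c)→(q0,c,-1)
state=q0 head=-1 tape=_[_]ccbbac   (q0,_)→(q0,a,+1)
state=q0 head=0 tape=_a[c]cbbac   (q0,c)→(q0,b,0)
state=q0 head=0 tape=_a[b]cbbac   (q0,b)→(q1,a,+1)
state=q1 head=1 tape=_aa[c]bbac   (q1,c)→(q0,c,-1)
state=q0 head=0 tape=_a[a]cbbac   (q0,a)→(q1,c,0)
state=q1 head=0 tape=_a[c]cbbac   (q1,c)→(q0,c,-1)
state=q0 head=-1 tape=_[a]ccbbac   (q0,a)→(q1,c,0)
state=q1 head=-1 tape=_[c]ccbbac   (q1,c)→(q0,c,-1)
state=q0 head=-2 tape=[_]cccbbac   (q0,_)→(q0,a,+1)
state=q0 head=-1 tape=a[c]ccbbac
After 14 steps: state q0, head at -1, tape acccbbac.

state q0, head at -1, tape acccbbac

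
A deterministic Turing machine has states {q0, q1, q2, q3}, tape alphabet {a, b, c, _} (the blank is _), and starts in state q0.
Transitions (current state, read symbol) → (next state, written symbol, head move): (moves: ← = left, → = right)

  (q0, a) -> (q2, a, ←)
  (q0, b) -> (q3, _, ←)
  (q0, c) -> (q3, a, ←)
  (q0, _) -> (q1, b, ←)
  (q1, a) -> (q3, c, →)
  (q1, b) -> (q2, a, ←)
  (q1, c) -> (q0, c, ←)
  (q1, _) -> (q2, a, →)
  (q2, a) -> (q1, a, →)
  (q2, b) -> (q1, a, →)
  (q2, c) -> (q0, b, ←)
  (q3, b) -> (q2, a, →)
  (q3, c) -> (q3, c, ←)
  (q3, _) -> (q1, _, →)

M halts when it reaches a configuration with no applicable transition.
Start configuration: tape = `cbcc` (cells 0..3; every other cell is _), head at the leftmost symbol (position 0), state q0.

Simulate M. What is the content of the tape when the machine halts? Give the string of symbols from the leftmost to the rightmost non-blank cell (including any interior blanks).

aacabc

q0 | __[c]bcc   read c → write a, move ←, go to q3
q3 | _[_]abcc   read _ → write _, move →, go to q1
q1 | __[a]bcc   read a → write c, move →, go to q3
q3 | __c[b]cc   read b → write a, move →, go to q2
q2 | __ca[c]c   read c → write b, move ←, go to q0
q0 | __c[a]bc   read a → write a, move ←, go to q2
q2 | __[c]abc   read c → write b, move ←, go to q0
q0 | _[_]babc   read _ → write b, move ←, go to q1
q1 | [_]bbabc   read _ → write a, move →, go to q2
q2 | a[b]babc   read b → write a, move →, go to q1
q1 | aa[b]abc   read b → write a, move ←, go to q2
q2 | a[a]aabc   read a → write a, move →, go to q1
q1 | aa[a]abc   read a → write c, move →, go to q3
q3 | aac[a]bc
The non-blank tape span at halt is aacabc.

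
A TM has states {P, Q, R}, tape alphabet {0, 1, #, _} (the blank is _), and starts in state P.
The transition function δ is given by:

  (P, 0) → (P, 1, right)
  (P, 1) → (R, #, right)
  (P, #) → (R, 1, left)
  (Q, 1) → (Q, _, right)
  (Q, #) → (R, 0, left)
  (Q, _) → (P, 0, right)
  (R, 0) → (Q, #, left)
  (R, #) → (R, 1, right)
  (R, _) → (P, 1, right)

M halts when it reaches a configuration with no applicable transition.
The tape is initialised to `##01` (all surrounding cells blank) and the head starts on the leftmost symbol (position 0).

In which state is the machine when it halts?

P

P | _[#]#01__   read # → write 1, move left, go to R
R | [_]1#01__   read _ → write 1, move right, go to P
P | 1[1]#01__   read 1 → write #, move right, go to R
R | 1#[#]01__   read # → write 1, move right, go to R
R | 1#1[0]1__   read 0 → write #, move left, go to Q
Q | 1#[1]#1__   read 1 → write _, move right, go to Q
Q | 1#_[#]1__   read # → write 0, move left, go to R
R | 1#[_]01__   read _ → write 1, move right, go to P
P | 1#1[0]1__   read 0 → write 1, move right, go to P
P | 1#11[1]__   read 1 → write #, move right, go to R
R | 1#11#[_]_   read _ → write 1, move right, go to P
P | 1#11#1[_]
No transition is defined for (P, _); M halts in state P.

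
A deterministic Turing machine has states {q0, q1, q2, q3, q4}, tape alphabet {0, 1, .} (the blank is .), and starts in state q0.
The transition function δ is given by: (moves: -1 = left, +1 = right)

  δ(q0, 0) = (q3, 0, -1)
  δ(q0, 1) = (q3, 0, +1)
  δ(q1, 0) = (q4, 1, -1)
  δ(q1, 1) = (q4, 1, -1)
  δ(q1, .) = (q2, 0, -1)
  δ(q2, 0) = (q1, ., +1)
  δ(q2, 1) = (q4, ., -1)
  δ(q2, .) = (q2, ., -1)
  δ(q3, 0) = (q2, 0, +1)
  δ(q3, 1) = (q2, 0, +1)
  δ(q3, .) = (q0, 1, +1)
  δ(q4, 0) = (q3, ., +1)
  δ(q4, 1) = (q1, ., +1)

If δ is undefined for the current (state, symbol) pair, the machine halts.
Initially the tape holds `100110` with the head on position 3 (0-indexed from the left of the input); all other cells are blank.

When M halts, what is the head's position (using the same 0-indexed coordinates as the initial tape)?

-1

q0 | .100[1]10.   read 1 → write 0, move +1, go to q3
q3 | .1000[1]0.   read 1 → write 0, move +1, go to q2
q2 | .10000[0].   read 0 → write ., move +1, go to q1
q1 | .10000.[.]   read . → write 0, move -1, go to q2
q2 | .10000[.]0   read . → write ., move -1, go to q2
q2 | .1000[0].0   read 0 → write ., move +1, go to q1
q1 | .1000.[.]0   read . → write 0, move -1, go to q2
q2 | .1000[.]00   read . → write ., move -1, go to q2
q2 | .100[0].00   read 0 → write ., move +1, go to q1
q1 | .100.[.]00   read . → write 0, move -1, go to q2
q2 | .100[.]000   read . → write ., move -1, go to q2
q2 | .10[0].000   read 0 → write ., move +1, go to q1
q1 | .10.[.]000   read . → write 0, move -1, go to q2
q2 | .10[.]0000   read . → write ., move -1, go to q2
q2 | .1[0].0000   read 0 → write ., move +1, go to q1
q1 | .1.[.]0000   read . → write 0, move -1, go to q2
q2 | .1[.]00000   read . → write ., move -1, go to q2
q2 | .[1].00000   read 1 → write ., move -1, go to q4
q4 | [.]..00000
At halt the head is at cell -1.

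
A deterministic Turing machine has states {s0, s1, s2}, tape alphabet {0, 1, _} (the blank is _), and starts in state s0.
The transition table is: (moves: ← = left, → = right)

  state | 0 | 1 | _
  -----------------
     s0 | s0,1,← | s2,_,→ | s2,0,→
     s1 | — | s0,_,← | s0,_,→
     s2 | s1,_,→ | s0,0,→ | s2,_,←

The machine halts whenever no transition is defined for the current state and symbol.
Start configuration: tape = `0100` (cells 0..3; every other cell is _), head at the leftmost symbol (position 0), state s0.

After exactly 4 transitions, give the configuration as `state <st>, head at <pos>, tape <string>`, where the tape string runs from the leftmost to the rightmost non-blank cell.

state s2, head at 2, tape 00_00

s0 | _[0]100   read 0 → write 1, move ←, go to s0
s0 | [_]1100   read _ → write 0, move →, go to s2
s2 | 0[1]100   read 1 → write 0, move →, go to s0
s0 | 00[1]00   read 1 → write _, move →, go to s2
s2 | 00_[0]0
After 4 steps: state s2, head at 2, tape 00_00.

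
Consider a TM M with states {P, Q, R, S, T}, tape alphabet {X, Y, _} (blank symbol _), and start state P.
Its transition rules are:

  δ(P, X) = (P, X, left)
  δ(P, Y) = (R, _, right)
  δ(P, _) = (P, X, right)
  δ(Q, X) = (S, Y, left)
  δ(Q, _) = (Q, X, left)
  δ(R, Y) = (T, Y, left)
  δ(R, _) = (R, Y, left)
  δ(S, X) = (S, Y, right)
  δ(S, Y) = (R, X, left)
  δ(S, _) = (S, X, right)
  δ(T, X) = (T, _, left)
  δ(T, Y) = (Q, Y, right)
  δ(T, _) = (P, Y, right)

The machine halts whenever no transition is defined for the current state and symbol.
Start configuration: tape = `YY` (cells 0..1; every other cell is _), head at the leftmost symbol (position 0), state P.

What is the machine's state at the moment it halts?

Q

state=P head=0 tape=_[Y]Y__   (P,Y)→(R,_,right)
state=R head=1 tape=__[Y]__   (R,Y)→(T,Y,left)
state=T head=0 tape=_[_]Y__   (T,_)→(P,Y,right)
state=P head=1 tape=_Y[Y]__   (P,Y)→(R,_,right)
state=R head=2 tape=_Y_[_]_   (R,_)→(R,Y,left)
state=R head=1 tape=_Y[_]Y_   (R,_)→(R,Y,left)
state=R head=0 tape=_[Y]YY_   (R,Y)→(T,Y,left)
state=T head=-1 tape=[_]YYY_   (T,_)→(P,Y,right)
state=P head=0 tape=Y[Y]YY_   (P,Y)→(R,_,right)
state=R head=1 tape=Y_[Y]Y_   (R,Y)→(T,Y,left)
state=T head=0 tape=Y[_]YY_   (T,_)→(P,Y,right)
state=P head=1 tape=YY[Y]Y_   (P,Y)→(R,_,right)
state=R head=2 tape=YY_[Y]_   (R,Y)→(T,Y,left)
state=T head=1 tape=YY[_]Y_   (T,_)→(P,Y,right)
state=P head=2 tape=YYY[Y]_   (P,Y)→(R,_,right)
state=R head=3 tape=YYY_[_]   (R,_)→(R,Y,left)
state=R head=2 tape=YYY[_]Y   (R,_)→(R,Y,left)
state=R head=1 tape=YY[Y]YY   (R,Y)→(T,Y,left)
state=T head=0 tape=Y[Y]YYY   (T,Y)→(Q,Y,right)
state=Q head=1 tape=YY[Y]YY
No transition is defined for (Q, Y); M halts in state Q.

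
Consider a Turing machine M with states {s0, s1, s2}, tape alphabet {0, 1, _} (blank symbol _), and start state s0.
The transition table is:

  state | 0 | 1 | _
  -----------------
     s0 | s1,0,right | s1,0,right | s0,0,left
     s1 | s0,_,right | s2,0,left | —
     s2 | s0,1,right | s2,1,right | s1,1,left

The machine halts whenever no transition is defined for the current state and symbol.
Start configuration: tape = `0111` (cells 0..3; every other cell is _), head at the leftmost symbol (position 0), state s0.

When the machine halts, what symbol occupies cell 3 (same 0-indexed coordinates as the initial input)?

0

s0 | [0]111_   read 0 → write 0, move right, go to s1
s1 | 0[1]11_   read 1 → write 0, move left, go to s2
s2 | [0]011_   read 0 → write 1, move right, go to s0
s0 | 1[0]11_   read 0 → write 0, move right, go to s1
s1 | 10[1]1_   read 1 → write 0, move left, go to s2
s2 | 1[0]01_   read 0 → write 1, move right, go to s0
s0 | 11[0]1_   read 0 → write 0, move right, go to s1
s1 | 110[1]_   read 1 → write 0, move left, go to s2
s2 | 11[0]0_   read 0 → write 1, move right, go to s0
s0 | 111[0]_   read 0 → write 0, move right, go to s1
s1 | 1110[_]
Cell 3 holds 0 when M halts.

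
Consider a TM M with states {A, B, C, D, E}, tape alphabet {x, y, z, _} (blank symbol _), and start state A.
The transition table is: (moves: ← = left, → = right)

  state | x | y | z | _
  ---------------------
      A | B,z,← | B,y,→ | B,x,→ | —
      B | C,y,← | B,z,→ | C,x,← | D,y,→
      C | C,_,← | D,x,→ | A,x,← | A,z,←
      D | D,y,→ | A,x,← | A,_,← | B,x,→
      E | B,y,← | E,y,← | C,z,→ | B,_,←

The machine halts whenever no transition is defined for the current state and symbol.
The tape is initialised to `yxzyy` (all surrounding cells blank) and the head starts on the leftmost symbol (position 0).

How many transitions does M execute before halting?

state=A head=0 tape=__[y]xzyy   (A,y)→(B,y,→)
state=B head=1 tape=__y[x]zyy   (B,x)→(C,y,←)
state=C head=0 tape=__[y]yzyy   (C,y)→(D,x,→)
state=D head=1 tape=__x[y]zyy   (D,y)→(A,x,←)
state=A head=0 tape=__[x]xzyy   (A,x)→(B,z,←)
state=B head=-1 tape=_[_]zxzyy   (B,_)→(D,y,→)
state=D head=0 tape=_y[z]xzyy   (D,z)→(A,_,←)
state=A head=-1 tape=_[y]_xzyy   (A,y)→(B,y,→)
state=B head=0 tape=_y[_]xzyy   (B,_)→(D,y,→)
state=D head=1 tape=_yy[x]zyy   (D,x)→(D,y,→)
state=D head=2 tape=_yyy[z]yy   (D,z)→(A,_,←)
state=A head=1 tape=_yy[y]_yy   (A,y)→(B,y,→)
state=B head=2 tape=_yyy[_]yy   (B,_)→(D,y,→)
state=D head=3 tape=_yyyy[y]y   (D,y)→(A,x,←)
state=A head=2 tape=_yyy[y]xy   (A,y)→(B,y,→)
state=B head=3 tape=_yyyy[x]y   (B,x)→(C,y,←)
state=C head=2 tape=_yyy[y]yy   (C,y)→(D,x,→)
state=D head=3 tape=_yyyx[y]y   (D,y)→(A,x,←)
state=A head=2 tape=_yyy[x]xy   (A,x)→(B,z,←)
state=B head=1 tape=_yy[y]zxy   (B,y)→(B,z,→)
state=B head=2 tape=_yyz[z]xy   (B,z)→(C,x,←)
state=C head=1 tape=_yy[z]xxy   (C,z)→(A,x,←)
state=A head=0 tape=_y[y]xxxy   (A,y)→(B,y,→)
state=B head=1 tape=_yy[x]xxy   (B,x)→(C,y,←)
state=C head=0 tape=_y[y]yxxy   (C,y)→(D,x,→)
state=D head=1 tape=_yx[y]xxy   (D,y)→(A,x,←)
state=A head=0 tape=_y[x]xxxy   (A,x)→(B,z,←)
state=B head=-1 tape=_[y]zxxxy   (B,y)→(B,z,→)
state=B head=0 tape=_z[z]xxxy   (B,z)→(C,x,←)
state=C head=-1 tape=_[z]xxxxy   (C,z)→(A,x,←)
state=A head=-2 tape=[_]xxxxxy
M halts after 30 transitions.

30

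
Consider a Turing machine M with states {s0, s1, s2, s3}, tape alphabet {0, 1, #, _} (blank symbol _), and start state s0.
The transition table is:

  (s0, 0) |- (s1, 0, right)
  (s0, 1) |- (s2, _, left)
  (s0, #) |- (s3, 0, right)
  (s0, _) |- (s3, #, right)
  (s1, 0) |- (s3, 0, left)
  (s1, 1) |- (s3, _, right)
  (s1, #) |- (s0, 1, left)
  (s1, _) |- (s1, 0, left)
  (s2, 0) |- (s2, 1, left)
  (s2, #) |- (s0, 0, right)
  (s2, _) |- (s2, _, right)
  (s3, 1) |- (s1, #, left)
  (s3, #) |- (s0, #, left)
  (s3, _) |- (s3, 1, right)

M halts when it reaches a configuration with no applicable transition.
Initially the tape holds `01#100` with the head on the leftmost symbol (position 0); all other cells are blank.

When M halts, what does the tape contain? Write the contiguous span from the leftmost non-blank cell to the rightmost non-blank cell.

000#00

state=s0 head=0 tape=[0]1#100   (s0,0)→(s1,0,right)
state=s1 head=1 tape=0[1]#100   (s1,1)→(s3,_,right)
state=s3 head=2 tape=0_[#]100   (s3,#)→(s0,#,left)
state=s0 head=1 tape=0[_]#100   (s0,_)→(s3,#,right)
state=s3 head=2 tape=0#[#]100   (s3,#)→(s0,#,left)
state=s0 head=1 tape=0[#]#100   (s0,#)→(s3,0,right)
state=s3 head=2 tape=00[#]100   (s3,#)→(s0,#,left)
state=s0 head=1 tape=0[0]#100   (s0,0)→(s1,0,right)
state=s1 head=2 tape=00[#]100   (s1,#)→(s0,1,left)
state=s0 head=1 tape=0[0]1100   (s0,0)→(s1,0,right)
state=s1 head=2 tape=00[1]100   (s1,1)→(s3,_,right)
state=s3 head=3 tape=00_[1]00   (s3,1)→(s1,#,left)
state=s1 head=2 tape=00[_]#00   (s1,_)→(s1,0,left)
state=s1 head=1 tape=0[0]0#00   (s1,0)→(s3,0,left)
state=s3 head=0 tape=[0]00#00
The non-blank tape span at halt is 000#00.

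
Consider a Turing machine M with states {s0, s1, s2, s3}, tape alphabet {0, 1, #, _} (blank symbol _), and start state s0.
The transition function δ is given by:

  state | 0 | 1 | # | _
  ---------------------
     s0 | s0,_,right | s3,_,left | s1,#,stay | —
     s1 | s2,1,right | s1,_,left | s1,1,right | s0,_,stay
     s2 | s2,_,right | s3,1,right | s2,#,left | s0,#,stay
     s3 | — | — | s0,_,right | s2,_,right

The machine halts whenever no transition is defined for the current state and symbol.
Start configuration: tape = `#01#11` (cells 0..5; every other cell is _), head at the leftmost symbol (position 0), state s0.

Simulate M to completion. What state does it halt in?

s0

s0 | [#]01#11   read # → write #, move stay, go to s1
s1 | [#]01#11   read # → write 1, move right, go to s1
s1 | 1[0]1#11   read 0 → write 1, move right, go to s2
s2 | 11[1]#11   read 1 → write 1, move right, go to s3
s3 | 111[#]11   read # → write _, move right, go to s0
s0 | 111_[1]1   read 1 → write _, move left, go to s3
s3 | 111[_]_1   read _ → write _, move right, go to s2
s2 | 111_[_]1   read _ → write #, move stay, go to s0
s0 | 111_[#]1   read # → write #, move stay, go to s1
s1 | 111_[#]1   read # → write 1, move right, go to s1
s1 | 111_1[1]   read 1 → write _, move left, go to s1
s1 | 111_[1]_   read 1 → write _, move left, go to s1
s1 | 111[_]__   read _ → write _, move stay, go to s0
s0 | 111[_]__
No transition is defined for (s0, _); M halts in state s0.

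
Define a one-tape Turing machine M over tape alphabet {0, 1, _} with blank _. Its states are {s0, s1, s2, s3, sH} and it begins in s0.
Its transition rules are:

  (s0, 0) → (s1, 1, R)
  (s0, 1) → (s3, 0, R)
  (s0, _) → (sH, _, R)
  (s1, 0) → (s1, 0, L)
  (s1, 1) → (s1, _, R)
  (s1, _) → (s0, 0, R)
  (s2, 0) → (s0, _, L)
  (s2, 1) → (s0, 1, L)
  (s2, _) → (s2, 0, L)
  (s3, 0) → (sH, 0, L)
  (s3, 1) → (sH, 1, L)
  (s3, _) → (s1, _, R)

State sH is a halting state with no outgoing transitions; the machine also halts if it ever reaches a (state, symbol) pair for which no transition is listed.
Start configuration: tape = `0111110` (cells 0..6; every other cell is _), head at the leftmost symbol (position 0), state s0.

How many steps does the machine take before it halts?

11

state=s0 head=0 tape=[0]111110___   (s0,0)→(s1,1,R)
state=s1 head=1 tape=1[1]11110___   (s1,1)→(s1,_,R)
state=s1 head=2 tape=1_[1]1110___   (s1,1)→(s1,_,R)
state=s1 head=3 tape=1__[1]110___   (s1,1)→(s1,_,R)
state=s1 head=4 tape=1___[1]10___   (s1,1)→(s1,_,R)
state=s1 head=5 tape=1____[1]0___   (s1,1)→(s1,_,R)
state=s1 head=6 tape=1_____[0]___   (s1,0)→(s1,0,L)
state=s1 head=5 tape=1____[_]0___   (s1,_)→(s0,0,R)
state=s0 head=6 tape=1____0[0]___   (s0,0)→(s1,1,R)
state=s1 head=7 tape=1____01[_]__   (s1,_)→(s0,0,R)
state=s0 head=8 tape=1____010[_]_   (s0,_)→(sH,_,R)
state=sH head=9 tape=1____010_[_]
M halts after 11 transitions.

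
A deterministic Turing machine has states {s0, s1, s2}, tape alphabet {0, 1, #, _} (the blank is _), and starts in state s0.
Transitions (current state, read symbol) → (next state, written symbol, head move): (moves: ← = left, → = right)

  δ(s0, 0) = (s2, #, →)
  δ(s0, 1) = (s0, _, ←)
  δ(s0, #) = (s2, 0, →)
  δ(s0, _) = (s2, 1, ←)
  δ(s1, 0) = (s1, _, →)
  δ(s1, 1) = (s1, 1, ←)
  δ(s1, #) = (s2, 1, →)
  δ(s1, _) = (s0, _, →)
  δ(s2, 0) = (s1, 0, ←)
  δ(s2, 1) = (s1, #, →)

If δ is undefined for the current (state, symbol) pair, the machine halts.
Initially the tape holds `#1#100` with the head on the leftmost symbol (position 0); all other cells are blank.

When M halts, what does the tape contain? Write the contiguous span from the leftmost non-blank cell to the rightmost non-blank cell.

0#1#___1

state=s0 head=0 tape=[#]1#100__   (s0,#)→(s2,0,→)
state=s2 head=1 tape=0[1]#100__   (s2,1)→(s1,#,→)
state=s1 head=2 tape=0#[#]100__   (s1,#)→(s2,1,→)
state=s2 head=3 tape=0#1[1]00__   (s2,1)→(s1,#,→)
state=s1 head=4 tape=0#1#[0]0__   (s1,0)→(s1,_,→)
state=s1 head=5 tape=0#1#_[0]__   (s1,0)→(s1,_,→)
state=s1 head=6 tape=0#1#__[_]_   (s1,_)→(s0,_,→)
state=s0 head=7 tape=0#1#___[_]   (s0,_)→(s2,1,←)
state=s2 head=6 tape=0#1#__[_]1
The non-blank tape span at halt is 0#1#___1.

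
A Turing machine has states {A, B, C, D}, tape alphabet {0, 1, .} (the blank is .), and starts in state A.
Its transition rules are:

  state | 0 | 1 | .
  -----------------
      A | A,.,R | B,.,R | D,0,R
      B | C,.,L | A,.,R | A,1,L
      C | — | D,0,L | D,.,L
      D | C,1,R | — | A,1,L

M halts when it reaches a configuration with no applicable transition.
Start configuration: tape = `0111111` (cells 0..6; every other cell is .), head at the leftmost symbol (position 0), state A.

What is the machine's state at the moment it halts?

D

state=A head=0 tape=[0]111111...   (A,0)→(A,.,R)
state=A head=1 tape=.[1]11111...   (A,1)→(B,.,R)
state=B head=2 tape=..[1]1111...   (B,1)→(A,.,R)
state=A head=3 tape=...[1]111...   (A,1)→(B,.,R)
state=B head=4 tape=....[1]11...   (B,1)→(A,.,R)
state=A head=5 tape=.....[1]1...   (A,1)→(B,.,R)
state=B head=6 tape=......[1]...   (B,1)→(A,.,R)
state=A head=7 tape=.......[.]..   (A,.)→(D,0,R)
state=D head=8 tape=.......0[.].   (D,.)→(A,1,L)
state=A head=7 tape=.......[0]1.   (A,0)→(A,.,R)
state=A head=8 tape=........[1].   (A,1)→(B,.,R)
state=B head=9 tape=.........[.]   (B,.)→(A,1,L)
state=A head=8 tape=........[.]1   (A,.)→(D,0,R)
state=D head=9 tape=........0[1]
No transition is defined for (D, 1); M halts in state D.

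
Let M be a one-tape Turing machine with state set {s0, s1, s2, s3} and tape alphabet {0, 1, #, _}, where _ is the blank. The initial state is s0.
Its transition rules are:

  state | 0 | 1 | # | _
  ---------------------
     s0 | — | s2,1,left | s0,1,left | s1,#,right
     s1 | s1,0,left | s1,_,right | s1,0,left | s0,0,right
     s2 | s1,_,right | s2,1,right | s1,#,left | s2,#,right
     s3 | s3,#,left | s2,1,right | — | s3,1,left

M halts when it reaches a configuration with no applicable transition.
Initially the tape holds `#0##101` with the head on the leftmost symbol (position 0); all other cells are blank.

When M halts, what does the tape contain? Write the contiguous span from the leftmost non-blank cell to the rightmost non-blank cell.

s0 | _[#]0##101   read # → write 1, move left, go to s0
s0 | [_]10##101   read _ → write #, move right, go to s1
s1 | #[1]0##101   read 1 → write _, move right, go to s1
s1 | #_[0]##101   read 0 → write 0, move left, go to s1
s1 | #[_]0##101   read _ → write 0, move right, go to s0
s0 | #0[0]##101
The non-blank tape span at halt is #00##101.

#00##101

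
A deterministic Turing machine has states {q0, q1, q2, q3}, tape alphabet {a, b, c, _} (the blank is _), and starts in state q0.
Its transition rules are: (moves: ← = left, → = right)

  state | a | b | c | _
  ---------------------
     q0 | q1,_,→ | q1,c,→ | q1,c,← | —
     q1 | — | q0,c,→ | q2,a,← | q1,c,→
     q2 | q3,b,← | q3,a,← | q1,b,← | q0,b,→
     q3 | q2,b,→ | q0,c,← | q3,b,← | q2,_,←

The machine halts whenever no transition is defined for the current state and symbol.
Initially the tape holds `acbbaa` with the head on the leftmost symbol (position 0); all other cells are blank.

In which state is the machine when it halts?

state=q0 head=0 tape=[a]cbbaa   (q0,a)→(q1,_,→)
state=q1 head=1 tape=_[c]bbaa   (q1,c)→(q2,a,←)
state=q2 head=0 tape=[_]abbaa   (q2,_)→(q0,b,→)
state=q0 head=1 tape=b[a]bbaa   (q0,a)→(q1,_,→)
state=q1 head=2 tape=b_[b]baa   (q1,b)→(q0,c,→)
state=q0 head=3 tape=b_c[b]aa   (q0,b)→(q1,c,→)
state=q1 head=4 tape=b_cc[a]a
No transition is defined for (q1, a); M halts in state q1.

q1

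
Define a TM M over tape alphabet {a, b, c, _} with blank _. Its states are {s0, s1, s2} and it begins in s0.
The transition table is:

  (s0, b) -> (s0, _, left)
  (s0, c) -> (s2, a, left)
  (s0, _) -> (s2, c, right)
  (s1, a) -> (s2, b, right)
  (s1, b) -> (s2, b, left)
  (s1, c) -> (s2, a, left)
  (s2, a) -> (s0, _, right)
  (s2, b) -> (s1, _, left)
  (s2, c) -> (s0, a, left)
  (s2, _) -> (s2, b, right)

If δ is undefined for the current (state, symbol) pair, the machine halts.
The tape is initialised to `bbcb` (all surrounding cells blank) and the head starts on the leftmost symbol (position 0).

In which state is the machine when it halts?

s0

s0 | ___[b]bcb   read b → write _, move left, go to s0
s0 | __[_]_bcb   read _ → write c, move right, go to s2
s2 | __c[_]bcb   read _ → write b, move right, go to s2
s2 | __cb[b]cb   read b → write _, move left, go to s1
s1 | __c[b]_cb   read b → write b, move left, go to s2
s2 | __[c]b_cb   read c → write a, move left, go to s0
s0 | _[_]ab_cb   read _ → write c, move right, go to s2
s2 | _c[a]b_cb   read a → write _, move right, go to s0
s0 | _c_[b]_cb   read b → write _, move left, go to s0
s0 | _c[_]__cb   read _ → write c, move right, go to s2
s2 | _cc[_]_cb   read _ → write b, move right, go to s2
s2 | _ccb[_]cb   read _ → write b, move right, go to s2
s2 | _ccbb[c]b   read c → write a, move left, go to s0
s0 | _ccb[b]ab   read b → write _, move left, go to s0
s0 | _cc[b]_ab   read b → write _, move left, go to s0
s0 | _c[c]__ab   read c → write a, move left, go to s2
s2 | _[c]a__ab   read c → write a, move left, go to s0
s0 | [_]aa__ab   read _ → write c, move right, go to s2
s2 | c[a]a__ab   read a → write _, move right, go to s0
s0 | c_[a]__ab
No transition is defined for (s0, a); M halts in state s0.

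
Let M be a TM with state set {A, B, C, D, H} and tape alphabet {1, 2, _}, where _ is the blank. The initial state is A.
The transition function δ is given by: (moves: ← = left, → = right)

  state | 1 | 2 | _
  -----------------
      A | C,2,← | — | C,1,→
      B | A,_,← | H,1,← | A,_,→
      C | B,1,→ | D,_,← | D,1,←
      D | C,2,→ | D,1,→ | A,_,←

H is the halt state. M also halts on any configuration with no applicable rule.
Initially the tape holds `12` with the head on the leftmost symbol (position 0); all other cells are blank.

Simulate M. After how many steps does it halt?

16

A | _____[1]2   read 1 → write 2, move ←, go to C
C | ____[_]22   read _ → write 1, move ←, go to D
D | ___[_]122   read _ → write _, move ←, go to A
A | __[_]_122   read _ → write 1, move →, go to C
C | __1[_]122   read _ → write 1, move ←, go to D
D | __[1]1122   read 1 → write 2, move →, go to C
C | __2[1]122   read 1 → write 1, move →, go to B
B | __21[1]22   read 1 → write _, move ←, go to A
A | __2[1]_22   read 1 → write 2, move ←, go to C
C | __[2]2_22   read 2 → write _, move ←, go to D
D | _[_]_2_22   read _ → write _, move ←, go to A
A | [_]__2_22   read _ → write 1, move →, go to C
C | 1[_]_2_22   read _ → write 1, move ←, go to D
D | [1]1_2_22   read 1 → write 2, move →, go to C
C | 2[1]_2_22   read 1 → write 1, move →, go to B
B | 21[_]2_22   read _ → write _, move →, go to A
A | 21_[2]_22
M halts after 16 transitions.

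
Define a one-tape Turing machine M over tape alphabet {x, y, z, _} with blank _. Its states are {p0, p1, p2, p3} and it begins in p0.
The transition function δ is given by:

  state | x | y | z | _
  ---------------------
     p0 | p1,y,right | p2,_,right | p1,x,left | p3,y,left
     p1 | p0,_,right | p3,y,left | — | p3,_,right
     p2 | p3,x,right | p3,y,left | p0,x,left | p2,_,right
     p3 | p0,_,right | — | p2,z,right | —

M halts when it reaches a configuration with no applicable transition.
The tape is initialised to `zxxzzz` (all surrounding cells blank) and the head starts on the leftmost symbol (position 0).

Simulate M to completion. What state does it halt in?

p3

p0 | _[z]xxzzz_   read z → write x, move left, go to p1
p1 | [_]xxxzzz_   read _ → write _, move right, go to p3
p3 | _[x]xxzzz_   read x → write _, move right, go to p0
p0 | __[x]xzzz_   read x → write y, move right, go to p1
p1 | __y[x]zzz_   read x → write _, move right, go to p0
p0 | __y_[z]zz_   read z → write x, move left, go to p1
p1 | __y[_]xzz_   read _ → write _, move right, go to p3
p3 | __y_[x]zz_   read x → write _, move right, go to p0
p0 | __y__[z]z_   read z → write x, move left, go to p1
p1 | __y_[_]xz_   read _ → write _, move right, go to p3
p3 | __y__[x]z_   read x → write _, move right, go to p0
p0 | __y___[z]_   read z → write x, move left, go to p1
p1 | __y__[_]x_   read _ → write _, move right, go to p3
p3 | __y___[x]_   read x → write _, move right, go to p0
p0 | __y____[_]   read _ → write y, move left, go to p3
p3 | __y___[_]y
No transition is defined for (p3, _); M halts in state p3.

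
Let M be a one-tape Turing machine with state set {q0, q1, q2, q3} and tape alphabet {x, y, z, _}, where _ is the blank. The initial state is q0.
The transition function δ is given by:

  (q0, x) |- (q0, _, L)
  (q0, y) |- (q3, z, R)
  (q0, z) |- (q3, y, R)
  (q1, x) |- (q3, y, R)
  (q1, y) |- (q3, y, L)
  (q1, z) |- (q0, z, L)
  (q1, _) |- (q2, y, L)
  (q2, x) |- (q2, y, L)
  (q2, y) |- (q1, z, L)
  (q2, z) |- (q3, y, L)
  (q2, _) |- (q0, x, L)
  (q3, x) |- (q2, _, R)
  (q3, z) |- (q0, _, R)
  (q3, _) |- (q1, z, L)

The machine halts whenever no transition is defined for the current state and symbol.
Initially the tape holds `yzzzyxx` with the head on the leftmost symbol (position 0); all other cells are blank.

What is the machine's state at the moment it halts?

q0

q0 | ____[y]zzzyxx   read y → write z, move R, go to q3
q3 | ____z[z]zzyxx   read z → write _, move R, go to q0
q0 | ____z_[z]zyxx   read z → write y, move R, go to q3
q3 | ____z_y[z]yxx   read z → write _, move R, go to q0
q0 | ____z_y_[y]xx   read y → write z, move R, go to q3
q3 | ____z_y_z[x]x   read x → write _, move R, go to q2
q2 | ____z_y_z_[x]   read x → write y, move L, go to q2
q2 | ____z_y_z[_]y   read _ → write x, move L, go to q0
q0 | ____z_y_[z]xy   read z → write y, move R, go to q3
q3 | ____z_y_y[x]y   read x → write _, move R, go to q2
q2 | ____z_y_y_[y]   read y → write z, move L, go to q1
q1 | ____z_y_y[_]z   read _ → write y, move L, go to q2
q2 | ____z_y_[y]yz   read y → write z, move L, go to q1
q1 | ____z_y[_]zyz   read _ → write y, move L, go to q2
q2 | ____z_[y]yzyz   read y → write z, move L, go to q1
q1 | ____z[_]zyzyz   read _ → write y, move L, go to q2
q2 | ____[z]yzyzyz   read z → write y, move L, go to q3
q3 | ___[_]yyzyzyz   read _ → write z, move L, go to q1
q1 | __[_]zyyzyzyz   read _ → write y, move L, go to q2
q2 | _[_]yzyyzyzyz   read _ → write x, move L, go to q0
q0 | [_]xyzyyzyzyz
No transition is defined for (q0, _); M halts in state q0.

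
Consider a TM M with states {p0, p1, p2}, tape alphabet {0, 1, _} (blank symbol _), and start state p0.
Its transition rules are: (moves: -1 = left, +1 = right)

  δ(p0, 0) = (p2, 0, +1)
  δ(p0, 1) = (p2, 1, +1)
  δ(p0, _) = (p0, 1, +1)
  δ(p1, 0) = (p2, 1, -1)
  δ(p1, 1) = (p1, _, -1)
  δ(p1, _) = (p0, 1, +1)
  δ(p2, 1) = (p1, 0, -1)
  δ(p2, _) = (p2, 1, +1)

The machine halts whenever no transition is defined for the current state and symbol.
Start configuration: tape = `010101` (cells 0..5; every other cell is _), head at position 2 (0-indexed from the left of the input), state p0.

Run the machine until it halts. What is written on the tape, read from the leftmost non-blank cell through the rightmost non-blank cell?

state=p0 head=2 tape=__01[0]101   (p0,0)→(p2,0,+1)
state=p2 head=3 tape=__010[1]01   (p2,1)→(p1,0,-1)
state=p1 head=2 tape=__01[0]001   (p1,0)→(p2,1,-1)
state=p2 head=1 tape=__0[1]1001   (p2,1)→(p1,0,-1)
state=p1 head=0 tape=__[0]01001   (p1,0)→(p2,1,-1)
state=p2 head=-1 tape=_[_]101001   (p2,_)→(p2,1,+1)
state=p2 head=0 tape=_1[1]01001   (p2,1)→(p1,0,-1)
state=p1 head=-1 tape=_[1]001001   (p1,1)→(p1,_,-1)
state=p1 head=-2 tape=[_]_001001   (p1,_)→(p0,1,+1)
state=p0 head=-1 tape=1[_]001001   (p0,_)→(p0,1,+1)
state=p0 head=0 tape=11[0]01001   (p0,0)→(p2,0,+1)
state=p2 head=1 tape=110[0]1001
The non-blank tape span at halt is 11001001.

11001001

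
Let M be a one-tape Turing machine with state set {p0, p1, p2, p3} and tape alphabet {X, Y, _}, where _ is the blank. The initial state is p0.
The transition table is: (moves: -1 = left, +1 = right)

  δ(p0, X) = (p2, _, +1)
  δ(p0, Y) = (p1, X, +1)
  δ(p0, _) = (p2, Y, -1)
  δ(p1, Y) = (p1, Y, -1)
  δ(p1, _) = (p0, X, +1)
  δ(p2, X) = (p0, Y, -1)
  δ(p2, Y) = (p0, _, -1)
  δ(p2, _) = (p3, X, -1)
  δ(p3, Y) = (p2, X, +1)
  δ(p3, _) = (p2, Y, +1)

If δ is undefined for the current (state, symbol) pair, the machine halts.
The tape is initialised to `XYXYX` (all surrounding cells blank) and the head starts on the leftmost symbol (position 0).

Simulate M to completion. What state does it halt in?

p1

state=p0 head=0 tape=__[X]YXYX   (p0,X)→(p2,_,+1)
state=p2 head=1 tape=___[Y]XYX   (p2,Y)→(p0,_,-1)
state=p0 head=0 tape=__[_]_XYX   (p0,_)→(p2,Y,-1)
state=p2 head=-1 tape=_[_]Y_XYX   (p2,_)→(p3,X,-1)
state=p3 head=-2 tape=[_]XY_XYX   (p3,_)→(p2,Y,+1)
state=p2 head=-1 tape=Y[X]Y_XYX   (p2,X)→(p0,Y,-1)
state=p0 head=-2 tape=[Y]YY_XYX   (p0,Y)→(p1,X,+1)
state=p1 head=-1 tape=X[Y]Y_XYX   (p1,Y)→(p1,Y,-1)
state=p1 head=-2 tape=[X]YY_XYX
No transition is defined for (p1, X); M halts in state p1.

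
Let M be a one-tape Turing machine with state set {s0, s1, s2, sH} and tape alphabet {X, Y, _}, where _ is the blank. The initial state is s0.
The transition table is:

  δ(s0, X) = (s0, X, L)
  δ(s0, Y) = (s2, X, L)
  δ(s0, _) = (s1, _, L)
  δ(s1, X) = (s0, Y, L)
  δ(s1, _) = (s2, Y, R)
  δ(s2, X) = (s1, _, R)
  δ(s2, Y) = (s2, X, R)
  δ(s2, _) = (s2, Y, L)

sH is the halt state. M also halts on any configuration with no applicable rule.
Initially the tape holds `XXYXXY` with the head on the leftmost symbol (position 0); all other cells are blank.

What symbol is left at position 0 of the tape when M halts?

_

s0 | ____[X]XYXXY   read X → write X, move L, go to s0
s0 | ___[_]XXYXXY   read _ → write _, move L, go to s1
s1 | __[_]_XXYXXY   read _ → write Y, move R, go to s2
s2 | __Y[_]XXYXXY   read _ → write Y, move L, go to s2
s2 | __[Y]YXXYXXY   read Y → write X, move R, go to s2
s2 | __X[Y]XXYXXY   read Y → write X, move R, go to s2
s2 | __XX[X]XYXXY   read X → write _, move R, go to s1
s1 | __XX_[X]YXXY   read X → write Y, move L, go to s0
s0 | __XX[_]YYXXY   read _ → write _, move L, go to s1
s1 | __X[X]_YYXXY   read X → write Y, move L, go to s0
s0 | __[X]Y_YYXXY   read X → write X, move L, go to s0
s0 | _[_]XY_YYXXY   read _ → write _, move L, go to s1
s1 | [_]_XY_YYXXY   read _ → write Y, move R, go to s2
s2 | Y[_]XY_YYXXY   read _ → write Y, move L, go to s2
s2 | [Y]YXY_YYXXY   read Y → write X, move R, go to s2
s2 | X[Y]XY_YYXXY   read Y → write X, move R, go to s2
s2 | XX[X]Y_YYXXY   read X → write _, move R, go to s1
s1 | XX_[Y]_YYXXY
Cell 0 holds _ when M halts.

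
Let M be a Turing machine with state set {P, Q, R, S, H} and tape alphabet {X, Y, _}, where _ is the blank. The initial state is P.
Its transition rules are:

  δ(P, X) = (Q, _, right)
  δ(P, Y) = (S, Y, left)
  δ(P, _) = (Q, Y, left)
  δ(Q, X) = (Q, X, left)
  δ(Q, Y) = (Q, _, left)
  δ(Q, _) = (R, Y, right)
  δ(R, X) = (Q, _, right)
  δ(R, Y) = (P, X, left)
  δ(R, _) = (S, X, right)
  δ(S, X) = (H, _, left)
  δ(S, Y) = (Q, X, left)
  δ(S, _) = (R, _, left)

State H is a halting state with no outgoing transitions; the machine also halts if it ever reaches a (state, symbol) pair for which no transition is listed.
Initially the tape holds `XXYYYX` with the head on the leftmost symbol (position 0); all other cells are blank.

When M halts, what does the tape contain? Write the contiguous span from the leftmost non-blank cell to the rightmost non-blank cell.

Y_YYYX

state=P head=0 tape=_[X]XYYYX   (P,X)→(Q,_,right)
state=Q head=1 tape=__[X]YYYX   (Q,X)→(Q,X,left)
state=Q head=0 tape=_[_]XYYYX   (Q,_)→(R,Y,right)
state=R head=1 tape=_Y[X]YYYX   (R,X)→(Q,_,right)
state=Q head=2 tape=_Y_[Y]YYX   (Q,Y)→(Q,_,left)
state=Q head=1 tape=_Y[_]_YYX   (Q,_)→(R,Y,right)
state=R head=2 tape=_YY[_]YYX   (R,_)→(S,X,right)
state=S head=3 tape=_YYX[Y]YX   (S,Y)→(Q,X,left)
state=Q head=2 tape=_YY[X]XYX   (Q,X)→(Q,X,left)
state=Q head=1 tape=_Y[Y]XXYX   (Q,Y)→(Q,_,left)
state=Q head=0 tape=_[Y]_XXYX   (Q,Y)→(Q,_,left)
state=Q head=-1 tape=[_]__XXYX   (Q,_)→(R,Y,right)
state=R head=0 tape=Y[_]_XXYX   (R,_)→(S,X,right)
state=S head=1 tape=YX[_]XXYX   (S,_)→(R,_,left)
state=R head=0 tape=Y[X]_XXYX   (R,X)→(Q,_,right)
state=Q head=1 tape=Y_[_]XXYX   (Q,_)→(R,Y,right)
state=R head=2 tape=Y_Y[X]XYX   (R,X)→(Q,_,right)
state=Q head=3 tape=Y_Y_[X]YX   (Q,X)→(Q,X,left)
state=Q head=2 tape=Y_Y[_]XYX   (Q,_)→(R,Y,right)
state=R head=3 tape=Y_YY[X]YX   (R,X)→(Q,_,right)
state=Q head=4 tape=Y_YY_[Y]X   (Q,Y)→(Q,_,left)
state=Q head=3 tape=Y_YY[_]_X   (Q,_)→(R,Y,right)
state=R head=4 tape=Y_YYY[_]X   (R,_)→(S,X,right)
state=S head=5 tape=Y_YYYX[X]   (S,X)→(H,_,left)
state=H head=4 tape=Y_YYY[X]_
The non-blank tape span at halt is Y_YYYX.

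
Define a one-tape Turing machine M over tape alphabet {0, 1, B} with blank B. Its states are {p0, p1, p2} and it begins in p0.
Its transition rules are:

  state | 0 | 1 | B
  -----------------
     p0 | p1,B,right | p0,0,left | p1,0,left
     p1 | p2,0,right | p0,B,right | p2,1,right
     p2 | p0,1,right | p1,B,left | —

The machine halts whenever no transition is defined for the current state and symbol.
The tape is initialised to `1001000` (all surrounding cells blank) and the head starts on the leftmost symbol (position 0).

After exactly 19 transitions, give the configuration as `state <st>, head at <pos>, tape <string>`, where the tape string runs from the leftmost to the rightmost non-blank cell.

p0 | BB[1]001000BBB   read 1 → write 0, move left, go to p0
p0 | B[B]0001000BBB   read B → write 0, move left, go to p1
p1 | [B]00001000BBB   read B → write 1, move right, go to p2
p2 | 1[0]0001000BBB   read 0 → write 1, move right, go to p0
p0 | 11[0]001000BBB   read 0 → write B, move right, go to p1
p1 | 11B[0]01000BBB   read 0 → write 0, move right, go to p2
p2 | 11B0[0]1000BBB   read 0 → write 1, move right, go to p0
p0 | 11B01[1]000BBB   read 1 → write 0, move left, go to p0
p0 | 11B0[1]0000BBB   read 1 → write 0, move left, go to p0
p0 | 11B[0]00000BBB   read 0 → write B, move right, go to p1
p1 | 11BB[0]0000BBB   read 0 → write 0, move right, go to p2
p2 | 11BB0[0]000BBB   read 0 → write 1, move right, go to p0
p0 | 11BB01[0]00BBB   read 0 → write B, move right, go to p1
p1 | 11BB01B[0]0BBB   read 0 → write 0, move right, go to p2
p2 | 11BB01B0[0]BBB   read 0 → write 1, move right, go to p0
p0 | 11BB01B01[B]BB   read B → write 0, move left, go to p1
p1 | 11BB01B0[1]0BB   read 1 → write B, move right, go to p0
p0 | 11BB01B0B[0]BB   read 0 → write B, move right, go to p1
p1 | 11BB01B0BB[B]B   read B → write 1, move right, go to p2
p2 | 11BB01B0BB1[B]
After 19 steps: state p2, head at 9, tape 11BB01B0BB1.

state p2, head at 9, tape 11BB01B0BB1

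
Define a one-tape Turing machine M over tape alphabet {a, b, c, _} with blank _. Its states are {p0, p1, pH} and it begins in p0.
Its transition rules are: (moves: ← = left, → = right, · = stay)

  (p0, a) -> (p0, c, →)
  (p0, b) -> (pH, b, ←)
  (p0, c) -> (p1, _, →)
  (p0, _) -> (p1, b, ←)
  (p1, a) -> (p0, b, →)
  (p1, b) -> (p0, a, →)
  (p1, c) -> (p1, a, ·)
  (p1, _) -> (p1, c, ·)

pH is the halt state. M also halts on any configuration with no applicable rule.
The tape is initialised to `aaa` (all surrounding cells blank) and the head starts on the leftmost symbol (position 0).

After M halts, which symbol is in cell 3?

b

p0 | [a]aa_   read a → write c, move →, go to p0
p0 | c[a]a_   read a → write c, move →, go to p0
p0 | cc[a]_   read a → write c, move →, go to p0
p0 | ccc[_]   read _ → write b, move ←, go to p1
p1 | cc[c]b   read c → write a, move ·, go to p1
p1 | cc[a]b   read a → write b, move →, go to p0
p0 | ccb[b]   read b → write b, move ←, go to pH
pH | cc[b]b
Cell 3 holds b when M halts.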